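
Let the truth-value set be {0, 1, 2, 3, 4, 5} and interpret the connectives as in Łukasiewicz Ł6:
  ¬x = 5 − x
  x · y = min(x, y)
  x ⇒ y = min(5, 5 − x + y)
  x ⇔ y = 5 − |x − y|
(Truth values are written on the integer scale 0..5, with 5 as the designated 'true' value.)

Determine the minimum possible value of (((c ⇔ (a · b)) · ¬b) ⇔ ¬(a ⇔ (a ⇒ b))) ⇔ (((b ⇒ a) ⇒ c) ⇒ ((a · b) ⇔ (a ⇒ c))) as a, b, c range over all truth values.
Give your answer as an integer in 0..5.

1

Take a = 2, b = 0, c = 0:
a · b = 2 · 0 = 0
c ⇔ (a · b) = 0 ⇔ 0 = 5
¬b = ¬0 = 5
(c ⇔ (a · b)) · ¬b = 5 · 5 = 5
a ⇒ b = 2 ⇒ 0 = 3
a ⇔ (a ⇒ b) = 2 ⇔ 3 = 4
¬(a ⇔ (a ⇒ b)) = ¬4 = 1
((c ⇔ (a · b)) · ¬b) ⇔ ¬(a ⇔ (a ⇒ b)) = 5 ⇔ 1 = 1
b ⇒ a = 0 ⇒ 2 = 5
(b ⇒ a) ⇒ c = 5 ⇒ 0 = 0
a · b = 2 · 0 = 0
a ⇒ c = 2 ⇒ 0 = 3
(a · b) ⇔ (a ⇒ c) = 0 ⇔ 3 = 2
((b ⇒ a) ⇒ c) ⇒ ((a · b) ⇔ (a ⇒ c)) = 0 ⇒ 2 = 5
(((c ⇔ (a · b)) · ¬b) ⇔ ¬(a ⇔ (a ⇒ b))) ⇔ (((b ⇒ a) ⇒ c) ⇒ ((a · b) ⇔ (a ⇒ c))) = 1 ⇔ 5 = 1
No assignment yields a value below 1, so this is the minimum.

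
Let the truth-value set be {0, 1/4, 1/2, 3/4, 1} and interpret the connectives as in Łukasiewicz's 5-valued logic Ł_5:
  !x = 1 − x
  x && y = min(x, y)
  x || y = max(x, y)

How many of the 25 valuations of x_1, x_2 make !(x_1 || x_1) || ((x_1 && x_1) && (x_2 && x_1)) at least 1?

6

value 1: 6 assignments (counts)
value 3/4: 8 assignments
value 1/2: 7 assignments
value 1/4: 3 assignments
value 0: 1 assignment
So 6 of the 25 assignments meet the threshold.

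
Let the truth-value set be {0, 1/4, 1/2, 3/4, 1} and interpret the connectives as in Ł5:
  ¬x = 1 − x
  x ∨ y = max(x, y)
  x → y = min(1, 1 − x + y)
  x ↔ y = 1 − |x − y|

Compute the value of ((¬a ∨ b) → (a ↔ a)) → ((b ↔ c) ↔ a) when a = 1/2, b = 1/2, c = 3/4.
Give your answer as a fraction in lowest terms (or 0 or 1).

3/4

¬a = ¬1/2 = 1/2
¬a ∨ b = 1/2 ∨ 1/2 = 1/2
a ↔ a = 1/2 ↔ 1/2 = 1
(¬a ∨ b) → (a ↔ a) = 1/2 → 1 = 1
b ↔ c = 1/2 ↔ 3/4 = 3/4
(b ↔ c) ↔ a = 3/4 ↔ 1/2 = 3/4
((¬a ∨ b) → (a ↔ a)) → ((b ↔ c) ↔ a) = 1 → 3/4 = 3/4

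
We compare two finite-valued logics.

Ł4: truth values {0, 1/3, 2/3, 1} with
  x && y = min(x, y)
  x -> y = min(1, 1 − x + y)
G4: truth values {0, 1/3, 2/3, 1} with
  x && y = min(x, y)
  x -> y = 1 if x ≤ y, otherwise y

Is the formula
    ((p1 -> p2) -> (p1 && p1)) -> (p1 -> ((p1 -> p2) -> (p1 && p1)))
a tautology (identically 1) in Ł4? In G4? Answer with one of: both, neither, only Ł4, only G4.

both

In Ł4: every assignment gives 1 — tautology.
In G4: every assignment gives 1 — tautology.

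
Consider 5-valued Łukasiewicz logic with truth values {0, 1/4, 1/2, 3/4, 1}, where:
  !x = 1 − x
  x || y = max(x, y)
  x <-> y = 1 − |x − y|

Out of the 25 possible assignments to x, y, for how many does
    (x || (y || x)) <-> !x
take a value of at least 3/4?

9

value 1: 5 assignments (counts)
value 3/4: 4 assignments (counts)
value 1/2: 8 assignments
value 1/4: 2 assignments
value 0: 6 assignments
So 9 of the 25 assignments meet the threshold.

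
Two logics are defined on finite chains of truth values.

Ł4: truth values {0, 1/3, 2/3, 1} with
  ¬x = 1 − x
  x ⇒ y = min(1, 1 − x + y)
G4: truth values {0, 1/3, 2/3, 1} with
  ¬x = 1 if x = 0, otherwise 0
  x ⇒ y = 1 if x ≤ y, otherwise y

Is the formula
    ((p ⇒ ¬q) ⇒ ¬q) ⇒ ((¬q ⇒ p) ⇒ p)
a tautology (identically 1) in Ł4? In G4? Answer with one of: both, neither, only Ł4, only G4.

In Ł4: every assignment gives 1 — tautology.
In G4: at p = 1/3, q = 1/3 the value is 1/3 — not a tautology.

only Ł4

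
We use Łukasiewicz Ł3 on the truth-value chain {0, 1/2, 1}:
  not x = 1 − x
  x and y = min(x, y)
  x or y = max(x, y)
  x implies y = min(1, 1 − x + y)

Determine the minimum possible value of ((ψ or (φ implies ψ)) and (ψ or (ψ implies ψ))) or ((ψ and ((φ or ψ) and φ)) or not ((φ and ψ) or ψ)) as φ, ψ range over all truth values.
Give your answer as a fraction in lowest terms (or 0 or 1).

Take φ = 1, ψ = 1/2:
φ implies ψ = 1 implies 1/2 = 1/2
ψ or (φ implies ψ) = 1/2 or 1/2 = 1/2
ψ implies ψ = 1/2 implies 1/2 = 1
ψ or (ψ implies ψ) = 1/2 or 1 = 1
(ψ or (φ implies ψ)) and (ψ or (ψ implies ψ)) = 1/2 and 1 = 1/2
φ or ψ = 1 or 1/2 = 1
(φ or ψ) and φ = 1 and 1 = 1
ψ and ((φ or ψ) and φ) = 1/2 and 1 = 1/2
φ and ψ = 1 and 1/2 = 1/2
(φ and ψ) or ψ = 1/2 or 1/2 = 1/2
not ((φ and ψ) or ψ) = not 1/2 = 1/2
(ψ and ((φ or ψ) and φ)) or not ((φ and ψ) or ψ) = 1/2 or 1/2 = 1/2
((ψ or (φ implies ψ)) and (ψ or (ψ implies ψ))) or ((ψ and ((φ or ψ) and φ)) or not ((φ and ψ) or ψ)) = 1/2 or 1/2 = 1/2
No assignment yields a value below 1/2, so this is the minimum.

1/2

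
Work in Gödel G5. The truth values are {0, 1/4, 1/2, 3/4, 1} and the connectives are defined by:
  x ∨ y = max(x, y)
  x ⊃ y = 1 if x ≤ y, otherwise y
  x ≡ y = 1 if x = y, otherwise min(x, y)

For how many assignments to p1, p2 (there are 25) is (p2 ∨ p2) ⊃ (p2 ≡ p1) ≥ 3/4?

16

value 1: 15 assignments (counts)
value 3/4: 1 assignment (counts)
value 1/2: 2 assignments
value 1/4: 3 assignments
value 0: 4 assignments
So 16 of the 25 assignments meet the threshold.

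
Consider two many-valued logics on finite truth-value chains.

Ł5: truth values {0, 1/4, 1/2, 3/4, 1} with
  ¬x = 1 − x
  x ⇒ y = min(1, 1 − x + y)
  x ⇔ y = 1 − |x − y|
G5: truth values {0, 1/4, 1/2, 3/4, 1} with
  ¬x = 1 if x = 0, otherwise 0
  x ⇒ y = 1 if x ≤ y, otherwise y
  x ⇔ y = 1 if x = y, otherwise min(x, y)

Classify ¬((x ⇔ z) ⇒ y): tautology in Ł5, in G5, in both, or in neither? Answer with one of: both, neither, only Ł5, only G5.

In Ł5: at x = 0, y = 0, z = 1/4 the value is 3/4 — not a tautology.
In G5: at x = 0, y = 0, z = 1/4 the value is 0 — not a tautology.

neither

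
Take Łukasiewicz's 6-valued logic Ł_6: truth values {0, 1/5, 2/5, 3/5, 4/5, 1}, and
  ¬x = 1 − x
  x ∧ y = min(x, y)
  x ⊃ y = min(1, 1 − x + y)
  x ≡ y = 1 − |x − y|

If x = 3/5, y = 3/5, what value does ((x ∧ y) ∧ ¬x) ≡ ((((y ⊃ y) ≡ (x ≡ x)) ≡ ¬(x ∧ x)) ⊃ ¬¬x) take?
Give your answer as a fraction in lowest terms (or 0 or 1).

2/5

x ∧ y = 3/5 ∧ 3/5 = 3/5
¬x = ¬3/5 = 2/5
(x ∧ y) ∧ ¬x = 3/5 ∧ 2/5 = 2/5
y ⊃ y = 3/5 ⊃ 3/5 = 1
x ≡ x = 3/5 ≡ 3/5 = 1
(y ⊃ y) ≡ (x ≡ x) = 1 ≡ 1 = 1
x ∧ x = 3/5 ∧ 3/5 = 3/5
¬(x ∧ x) = ¬3/5 = 2/5
((y ⊃ y) ≡ (x ≡ x)) ≡ ¬(x ∧ x) = 1 ≡ 2/5 = 2/5
¬x = ¬3/5 = 2/5
¬¬x = ¬2/5 = 3/5
(((y ⊃ y) ≡ (x ≡ x)) ≡ ¬(x ∧ x)) ⊃ ¬¬x = 2/5 ⊃ 3/5 = 1
((x ∧ y) ∧ ¬x) ≡ ((((y ⊃ y) ≡ (x ≡ x)) ≡ ¬(x ∧ x)) ⊃ ¬¬x) = 2/5 ≡ 1 = 2/5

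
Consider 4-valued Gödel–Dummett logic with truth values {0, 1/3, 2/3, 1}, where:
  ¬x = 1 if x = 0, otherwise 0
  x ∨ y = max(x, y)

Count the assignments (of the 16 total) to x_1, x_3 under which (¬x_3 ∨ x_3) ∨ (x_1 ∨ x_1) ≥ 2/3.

14

x_1 = 0, x_3 = 0 ↦ 1  ≥
x_1 = 0, x_3 = 1/3 ↦ 1/3  <
x_1 = 0, x_3 = 2/3 ↦ 2/3  ≥
x_1 = 0, x_3 = 1 ↦ 1  ≥
x_1 = 1/3, x_3 = 0 ↦ 1  ≥
x_1 = 1/3, x_3 = 1/3 ↦ 1/3  <
x_1 = 1/3, x_3 = 2/3 ↦ 2/3  ≥
x_1 = 1/3, x_3 = 1 ↦ 1  ≥
x_1 = 2/3, x_3 = 0 ↦ 1  ≥
x_1 = 2/3, x_3 = 1/3 ↦ 2/3  ≥
x_1 = 2/3, x_3 = 2/3 ↦ 2/3  ≥
x_1 = 2/3, x_3 = 1 ↦ 1  ≥
x_1 = 1, x_3 = 0 ↦ 1  ≥
x_1 = 1, x_3 = 1/3 ↦ 1  ≥
x_1 = 1, x_3 = 2/3 ↦ 1  ≥
x_1 = 1, x_3 = 1 ↦ 1  ≥
So 14 of the 16 assignments meet the threshold.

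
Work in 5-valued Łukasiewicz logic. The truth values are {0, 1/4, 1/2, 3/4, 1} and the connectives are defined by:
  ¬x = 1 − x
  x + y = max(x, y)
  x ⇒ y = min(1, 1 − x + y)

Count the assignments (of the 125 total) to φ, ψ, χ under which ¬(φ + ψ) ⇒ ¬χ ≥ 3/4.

value 1: 95 assignments (counts)
value 3/4: 16 assignments (counts)
value 1/2: 9 assignments
value 1/4: 4 assignments
value 0: 1 assignment
So 111 of the 125 assignments meet the threshold.

111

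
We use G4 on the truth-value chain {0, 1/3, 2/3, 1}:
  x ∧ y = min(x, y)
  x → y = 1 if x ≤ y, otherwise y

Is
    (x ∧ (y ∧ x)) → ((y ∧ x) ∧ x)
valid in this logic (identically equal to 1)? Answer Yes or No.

Yes

x = 0, y = 0 ↦ 1
x = 0, y = 1/3 ↦ 1
x = 0, y = 2/3 ↦ 1
x = 0, y = 1 ↦ 1
x = 1/3, y = 0 ↦ 1
x = 1/3, y = 1/3 ↦ 1
x = 1/3, y = 2/3 ↦ 1
x = 1/3, y = 1 ↦ 1
x = 2/3, y = 0 ↦ 1
x = 2/3, y = 1/3 ↦ 1
x = 2/3, y = 2/3 ↦ 1
x = 2/3, y = 1 ↦ 1
x = 1, y = 0 ↦ 1
x = 1, y = 1/3 ↦ 1
x = 1, y = 2/3 ↦ 1
x = 1, y = 1 ↦ 1
Every assignment gives a value ≥ 1.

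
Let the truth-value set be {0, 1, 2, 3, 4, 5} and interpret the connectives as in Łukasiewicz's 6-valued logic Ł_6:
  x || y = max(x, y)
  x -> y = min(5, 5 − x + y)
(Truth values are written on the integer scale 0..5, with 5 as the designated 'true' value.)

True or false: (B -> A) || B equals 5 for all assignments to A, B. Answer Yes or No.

Counterexample: take A = 0, B = 1.
B -> A = 1 -> 0 = 4
(B -> A) || B = 4 || 1 = 4
This gives 4 ≠ 5.

No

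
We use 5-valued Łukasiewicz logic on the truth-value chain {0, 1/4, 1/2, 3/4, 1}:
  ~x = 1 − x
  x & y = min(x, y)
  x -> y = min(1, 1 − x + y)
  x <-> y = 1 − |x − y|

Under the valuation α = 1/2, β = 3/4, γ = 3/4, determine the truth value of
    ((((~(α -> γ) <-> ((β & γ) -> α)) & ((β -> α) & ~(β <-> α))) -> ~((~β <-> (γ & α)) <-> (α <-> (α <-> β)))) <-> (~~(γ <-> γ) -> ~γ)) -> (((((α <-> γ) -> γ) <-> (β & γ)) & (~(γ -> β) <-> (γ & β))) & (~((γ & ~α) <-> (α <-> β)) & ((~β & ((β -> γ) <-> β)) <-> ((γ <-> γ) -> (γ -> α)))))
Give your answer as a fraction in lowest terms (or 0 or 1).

α -> γ = 1/2 -> 3/4 = 1
~(α -> γ) = ~1 = 0
β & γ = 3/4 & 3/4 = 3/4
(β & γ) -> α = 3/4 -> 1/2 = 3/4
~(α -> γ) <-> ((β & γ) -> α) = 0 <-> 3/4 = 1/4
β -> α = 3/4 -> 1/2 = 3/4
β <-> α = 3/4 <-> 1/2 = 3/4
~(β <-> α) = ~3/4 = 1/4
(β -> α) & ~(β <-> α) = 3/4 & 1/4 = 1/4
(~(α -> γ) <-> ((β & γ) -> α)) & ((β -> α) & ~(β <-> α)) = 1/4 & 1/4 = 1/4
~β = ~3/4 = 1/4
γ & α = 3/4 & 1/2 = 1/2
~β <-> (γ & α) = 1/4 <-> 1/2 = 3/4
α <-> β = 1/2 <-> 3/4 = 3/4
α <-> (α <-> β) = 1/2 <-> 3/4 = 3/4
(~β <-> (γ & α)) <-> (α <-> (α <-> β)) = 3/4 <-> 3/4 = 1
~((~β <-> (γ & α)) <-> (α <-> (α <-> β))) = ~1 = 0
((~(α -> γ) <-> ((β & γ) -> α)) & ((β -> α) & ~(β <-> α))) -> ~((~β <-> (γ & α)) <-> (α <-> (α <-> β))) = 1/4 -> 0 = 3/4
γ <-> γ = 3/4 <-> 3/4 = 1
~(γ <-> γ) = ~1 = 0
~~(γ <-> γ) = ~0 = 1
~γ = ~3/4 = 1/4
~~(γ <-> γ) -> ~γ = 1 -> 1/4 = 1/4
(((~(α -> γ) <-> ((β & γ) -> α)) & ((β -> α) & ~(β <-> α))) -> ~((~β <-> (γ & α)) <-> (α <-> (α <-> β)))) <-> (~~(γ <-> γ) -> ~γ) = 3/4 <-> 1/4 = 1/2
α <-> γ = 1/2 <-> 3/4 = 3/4
(α <-> γ) -> γ = 3/4 -> 3/4 = 1
β & γ = 3/4 & 3/4 = 3/4
((α <-> γ) -> γ) <-> (β & γ) = 1 <-> 3/4 = 3/4
γ -> β = 3/4 -> 3/4 = 1
~(γ -> β) = ~1 = 0
γ & β = 3/4 & 3/4 = 3/4
~(γ -> β) <-> (γ & β) = 0 <-> 3/4 = 1/4
(((α <-> γ) -> γ) <-> (β & γ)) & (~(γ -> β) <-> (γ & β)) = 3/4 & 1/4 = 1/4
~α = ~1/2 = 1/2
γ & ~α = 3/4 & 1/2 = 1/2
α <-> β = 1/2 <-> 3/4 = 3/4
(γ & ~α) <-> (α <-> β) = 1/2 <-> 3/4 = 3/4
~((γ & ~α) <-> (α <-> β)) = ~3/4 = 1/4
~β = ~3/4 = 1/4
β -> γ = 3/4 -> 3/4 = 1
(β -> γ) <-> β = 1 <-> 3/4 = 3/4
~β & ((β -> γ) <-> β) = 1/4 & 3/4 = 1/4
γ <-> γ = 3/4 <-> 3/4 = 1
γ -> α = 3/4 -> 1/2 = 3/4
(γ <-> γ) -> (γ -> α) = 1 -> 3/4 = 3/4
(~β & ((β -> γ) <-> β)) <-> ((γ <-> γ) -> (γ -> α)) = 1/4 <-> 3/4 = 1/2
~((γ & ~α) <-> (α <-> β)) & ((~β & ((β -> γ) <-> β)) <-> ((γ <-> γ) -> (γ -> α))) = 1/4 & 1/2 = 1/4
((((α <-> γ) -> γ) <-> (β & γ)) & (~(γ -> β) <-> (γ & β))) & (~((γ & ~α) <-> (α <-> β)) & ((~β & ((β -> γ) <-> β)) <-> ((γ <-> γ) -> (γ -> α)))) = 1/4 & 1/4 = 1/4
((((~(α -> γ) <-> ((β & γ) -> α)) & ((β -> α) & ~(β <-> α))) -> ~((~β <-> (γ & α)) <-> (α <-> (α <-> β)))) <-> (~~(γ <-> γ) -> ~γ)) -> (((((α <-> γ) -> γ) <-> (β & γ)) & (~(γ -> β) <-> (γ & β))) & (~((γ & ~α) <-> (α <-> β)) & ((~β & ((β -> γ) <-> β)) <-> ((γ <-> γ) -> (γ -> α))))) = 1/2 -> 1/4 = 3/4

3/4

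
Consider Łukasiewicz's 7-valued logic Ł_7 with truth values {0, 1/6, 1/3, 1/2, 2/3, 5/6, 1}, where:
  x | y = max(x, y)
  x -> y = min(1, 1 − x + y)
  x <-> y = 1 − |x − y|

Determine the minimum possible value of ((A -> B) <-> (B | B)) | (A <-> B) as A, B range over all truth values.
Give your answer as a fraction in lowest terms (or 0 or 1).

Take A = 0, B = 1/2:
A -> B = 0 -> 1/2 = 1
B | B = 1/2 | 1/2 = 1/2
(A -> B) <-> (B | B) = 1 <-> 1/2 = 1/2
A <-> B = 0 <-> 1/2 = 1/2
((A -> B) <-> (B | B)) | (A <-> B) = 1/2 | 1/2 = 1/2
No assignment yields a value below 1/2, so this is the minimum.

1/2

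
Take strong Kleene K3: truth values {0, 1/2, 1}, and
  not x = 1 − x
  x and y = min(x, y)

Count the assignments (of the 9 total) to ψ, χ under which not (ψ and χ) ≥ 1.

5

ψ = 0, χ = 0 ↦ 1  ≥
ψ = 0, χ = 1/2 ↦ 1  ≥
ψ = 0, χ = 1 ↦ 1  ≥
ψ = 1/2, χ = 0 ↦ 1  ≥
ψ = 1/2, χ = 1/2 ↦ 1/2  <
ψ = 1/2, χ = 1 ↦ 1/2  <
ψ = 1, χ = 0 ↦ 1  ≥
ψ = 1, χ = 1/2 ↦ 1/2  <
ψ = 1, χ = 1 ↦ 0  <
So 5 of the 9 assignments meet the threshold.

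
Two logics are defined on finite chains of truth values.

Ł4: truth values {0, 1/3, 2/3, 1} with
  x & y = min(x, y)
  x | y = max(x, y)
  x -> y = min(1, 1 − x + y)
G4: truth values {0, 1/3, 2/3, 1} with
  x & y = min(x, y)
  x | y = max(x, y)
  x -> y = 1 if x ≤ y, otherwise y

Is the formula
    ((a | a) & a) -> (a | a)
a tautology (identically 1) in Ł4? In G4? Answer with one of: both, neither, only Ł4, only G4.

In Ł4: every assignment gives 1 — tautology.
In G4: every assignment gives 1 — tautology.

both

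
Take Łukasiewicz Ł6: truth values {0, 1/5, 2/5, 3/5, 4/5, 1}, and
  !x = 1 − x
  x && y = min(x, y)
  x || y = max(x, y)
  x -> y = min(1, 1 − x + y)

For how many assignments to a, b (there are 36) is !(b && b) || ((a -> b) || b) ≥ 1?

26

value 1: 26 assignments (counts)
value 4/5: 7 assignments
value 3/5: 3 assignments
So 26 of the 36 assignments meet the threshold.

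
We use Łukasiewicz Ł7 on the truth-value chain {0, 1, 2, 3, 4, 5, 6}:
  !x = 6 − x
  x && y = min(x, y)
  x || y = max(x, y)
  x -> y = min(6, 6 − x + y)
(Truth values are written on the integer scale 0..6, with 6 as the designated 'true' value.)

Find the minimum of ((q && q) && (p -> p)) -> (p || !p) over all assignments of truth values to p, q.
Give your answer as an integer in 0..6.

3

Take p = 3, q = 6:
q && q = 6 && 6 = 6
p -> p = 3 -> 3 = 6
(q && q) && (p -> p) = 6 && 6 = 6
!p = !3 = 3
p || !p = 3 || 3 = 3
((q && q) && (p -> p)) -> (p || !p) = 6 -> 3 = 3
No assignment yields a value below 3, so this is the minimum.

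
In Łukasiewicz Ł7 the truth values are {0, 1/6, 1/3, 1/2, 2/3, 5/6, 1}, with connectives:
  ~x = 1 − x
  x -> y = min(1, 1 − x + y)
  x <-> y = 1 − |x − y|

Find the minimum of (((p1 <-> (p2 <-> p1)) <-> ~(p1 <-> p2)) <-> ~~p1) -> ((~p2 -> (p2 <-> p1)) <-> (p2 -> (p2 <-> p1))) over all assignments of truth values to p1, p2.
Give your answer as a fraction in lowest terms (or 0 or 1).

1/2

Take p1 = 1/2, p2 = 0:
p2 <-> p1 = 0 <-> 1/2 = 1/2
p1 <-> (p2 <-> p1) = 1/2 <-> 1/2 = 1
p1 <-> p2 = 1/2 <-> 0 = 1/2
~(p1 <-> p2) = ~1/2 = 1/2
(p1 <-> (p2 <-> p1)) <-> ~(p1 <-> p2) = 1 <-> 1/2 = 1/2
~p1 = ~1/2 = 1/2
~~p1 = ~1/2 = 1/2
((p1 <-> (p2 <-> p1)) <-> ~(p1 <-> p2)) <-> ~~p1 = 1/2 <-> 1/2 = 1
~p2 = ~0 = 1
p2 <-> p1 = 0 <-> 1/2 = 1/2
~p2 -> (p2 <-> p1) = 1 -> 1/2 = 1/2
p2 <-> p1 = 0 <-> 1/2 = 1/2
p2 -> (p2 <-> p1) = 0 -> 1/2 = 1
(~p2 -> (p2 <-> p1)) <-> (p2 -> (p2 <-> p1)) = 1/2 <-> 1 = 1/2
(((p1 <-> (p2 <-> p1)) <-> ~(p1 <-> p2)) <-> ~~p1) -> ((~p2 -> (p2 <-> p1)) <-> (p2 -> (p2 <-> p1))) = 1 -> 1/2 = 1/2
No assignment yields a value below 1/2, so this is the minimum.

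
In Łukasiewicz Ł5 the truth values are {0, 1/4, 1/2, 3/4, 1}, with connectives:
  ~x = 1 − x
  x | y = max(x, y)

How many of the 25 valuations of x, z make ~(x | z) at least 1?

value 1: 1 assignment (counts)
value 3/4: 3 assignments
value 1/2: 5 assignments
value 1/4: 7 assignments
value 0: 9 assignments
So 1 of the 25 assignments meets the threshold.

1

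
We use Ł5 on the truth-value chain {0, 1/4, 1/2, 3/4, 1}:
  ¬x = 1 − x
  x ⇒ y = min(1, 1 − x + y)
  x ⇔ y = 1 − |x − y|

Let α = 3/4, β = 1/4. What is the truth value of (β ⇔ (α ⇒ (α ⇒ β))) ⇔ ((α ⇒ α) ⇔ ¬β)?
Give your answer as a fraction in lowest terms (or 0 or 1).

3/4

α ⇒ β = 3/4 ⇒ 1/4 = 1/2
α ⇒ (α ⇒ β) = 3/4 ⇒ 1/2 = 3/4
β ⇔ (α ⇒ (α ⇒ β)) = 1/4 ⇔ 3/4 = 1/2
α ⇒ α = 3/4 ⇒ 3/4 = 1
¬β = ¬1/4 = 3/4
(α ⇒ α) ⇔ ¬β = 1 ⇔ 3/4 = 3/4
(β ⇔ (α ⇒ (α ⇒ β))) ⇔ ((α ⇒ α) ⇔ ¬β) = 1/2 ⇔ 3/4 = 3/4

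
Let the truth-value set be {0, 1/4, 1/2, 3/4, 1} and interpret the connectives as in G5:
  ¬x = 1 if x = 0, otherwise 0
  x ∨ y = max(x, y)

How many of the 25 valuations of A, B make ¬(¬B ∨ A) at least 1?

4

value 1: 4 assignments (counts)
value 0: 21 assignments
So 4 of the 25 assignments meet the threshold.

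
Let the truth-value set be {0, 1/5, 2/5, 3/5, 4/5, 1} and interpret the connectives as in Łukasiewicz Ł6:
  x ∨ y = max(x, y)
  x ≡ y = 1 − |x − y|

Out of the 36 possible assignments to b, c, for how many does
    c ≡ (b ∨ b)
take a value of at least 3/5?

value 1: 6 assignments (counts)
value 4/5: 10 assignments (counts)
value 3/5: 8 assignments (counts)
value 2/5: 6 assignments
value 1/5: 4 assignments
value 0: 2 assignments
So 24 of the 36 assignments meet the threshold.

24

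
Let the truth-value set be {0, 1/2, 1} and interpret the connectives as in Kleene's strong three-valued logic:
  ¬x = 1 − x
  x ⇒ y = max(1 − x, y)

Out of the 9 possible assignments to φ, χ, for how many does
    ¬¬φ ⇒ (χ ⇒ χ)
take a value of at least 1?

φ = 0, χ = 0 ↦ 1  ≥
φ = 0, χ = 1/2 ↦ 1  ≥
φ = 0, χ = 1 ↦ 1  ≥
φ = 1/2, χ = 0 ↦ 1  ≥
φ = 1/2, χ = 1/2 ↦ 1/2  <
φ = 1/2, χ = 1 ↦ 1  ≥
φ = 1, χ = 0 ↦ 1  ≥
φ = 1, χ = 1/2 ↦ 1/2  <
φ = 1, χ = 1 ↦ 1  ≥
So 7 of the 9 assignments meet the threshold.

7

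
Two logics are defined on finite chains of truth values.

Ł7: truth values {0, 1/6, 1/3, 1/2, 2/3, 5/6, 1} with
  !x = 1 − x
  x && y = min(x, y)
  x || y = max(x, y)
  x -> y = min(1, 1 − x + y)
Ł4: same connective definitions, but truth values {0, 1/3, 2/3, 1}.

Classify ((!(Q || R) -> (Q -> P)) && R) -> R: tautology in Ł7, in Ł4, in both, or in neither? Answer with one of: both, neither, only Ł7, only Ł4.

both

In Ł7: every assignment gives 1 — tautology.
In Ł4: every assignment gives 1 — tautology.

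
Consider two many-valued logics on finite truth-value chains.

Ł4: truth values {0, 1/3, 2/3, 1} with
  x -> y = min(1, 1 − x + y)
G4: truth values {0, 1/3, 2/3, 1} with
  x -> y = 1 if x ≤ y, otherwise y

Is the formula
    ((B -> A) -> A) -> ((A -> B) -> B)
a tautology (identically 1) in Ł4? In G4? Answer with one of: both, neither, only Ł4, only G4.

only Ł4

In Ł4: every assignment gives 1 — tautology.
In G4: at A = 0, B = 1/3 the value is 1/3 — not a tautology.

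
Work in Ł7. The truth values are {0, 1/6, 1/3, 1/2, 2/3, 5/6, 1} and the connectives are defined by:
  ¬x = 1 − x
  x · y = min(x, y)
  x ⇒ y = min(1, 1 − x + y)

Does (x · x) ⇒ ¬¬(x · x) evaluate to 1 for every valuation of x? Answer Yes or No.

x = 0 ↦ 1
x = 1/6 ↦ 1
x = 1/3 ↦ 1
x = 1/2 ↦ 1
x = 2/3 ↦ 1
x = 5/6 ↦ 1
x = 1 ↦ 1
Every assignment gives a value ≥ 1.

Yes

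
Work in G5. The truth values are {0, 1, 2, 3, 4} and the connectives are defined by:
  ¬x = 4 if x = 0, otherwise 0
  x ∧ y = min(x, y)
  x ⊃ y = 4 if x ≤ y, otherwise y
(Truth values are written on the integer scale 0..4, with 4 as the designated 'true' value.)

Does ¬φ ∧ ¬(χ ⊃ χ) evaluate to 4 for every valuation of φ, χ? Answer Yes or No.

No

Counterexample: take φ = 0, χ = 0.
¬φ = ¬0 = 4
χ ⊃ χ = 0 ⊃ 0 = 4
¬(χ ⊃ χ) = ¬4 = 0
¬φ ∧ ¬(χ ⊃ χ) = 4 ∧ 0 = 0
This gives 0 ≠ 4.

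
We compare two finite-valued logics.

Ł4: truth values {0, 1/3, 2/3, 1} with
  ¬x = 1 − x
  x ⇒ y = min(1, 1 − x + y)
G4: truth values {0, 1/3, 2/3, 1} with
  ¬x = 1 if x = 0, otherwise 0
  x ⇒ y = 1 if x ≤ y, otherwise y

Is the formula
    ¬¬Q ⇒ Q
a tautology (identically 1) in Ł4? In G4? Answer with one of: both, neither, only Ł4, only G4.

only Ł4

In Ł4: every assignment gives 1 — tautology.
In G4: at Q = 1/3 the value is 1/3 — not a tautology.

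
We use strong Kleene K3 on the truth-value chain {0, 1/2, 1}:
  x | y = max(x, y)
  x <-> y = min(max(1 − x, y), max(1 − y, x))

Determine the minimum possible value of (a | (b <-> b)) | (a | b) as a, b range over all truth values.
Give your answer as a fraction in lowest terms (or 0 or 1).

Take a = 0, b = 1/2:
b <-> b = 1/2 <-> 1/2 = 1/2
a | (b <-> b) = 0 | 1/2 = 1/2
a | b = 0 | 1/2 = 1/2
(a | (b <-> b)) | (a | b) = 1/2 | 1/2 = 1/2
No assignment yields a value below 1/2, so this is the minimum.

1/2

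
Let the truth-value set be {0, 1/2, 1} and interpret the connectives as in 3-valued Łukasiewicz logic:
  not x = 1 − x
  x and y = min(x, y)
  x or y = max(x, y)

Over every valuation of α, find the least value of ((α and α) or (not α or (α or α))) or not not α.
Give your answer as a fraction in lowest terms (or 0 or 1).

Take α = 1/2:
α and α = 1/2 and 1/2 = 1/2
not α = not 1/2 = 1/2
α or α = 1/2 or 1/2 = 1/2
not α or (α or α) = 1/2 or 1/2 = 1/2
(α and α) or (not α or (α or α)) = 1/2 or 1/2 = 1/2
not α = not 1/2 = 1/2
not not α = not 1/2 = 1/2
((α and α) or (not α or (α or α))) or not not α = 1/2 or 1/2 = 1/2
No assignment yields a value below 1/2, so this is the minimum.

1/2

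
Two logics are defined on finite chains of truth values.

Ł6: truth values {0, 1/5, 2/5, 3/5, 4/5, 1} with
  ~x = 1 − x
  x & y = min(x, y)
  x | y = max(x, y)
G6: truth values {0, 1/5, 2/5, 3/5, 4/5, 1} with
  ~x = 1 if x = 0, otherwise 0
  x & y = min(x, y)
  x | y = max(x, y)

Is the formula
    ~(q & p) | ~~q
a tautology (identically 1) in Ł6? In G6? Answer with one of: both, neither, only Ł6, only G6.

In Ł6: at p = 1/5, q = 1/5 the value is 4/5 — not a tautology.
In G6: every assignment gives 1 — tautology.

only G6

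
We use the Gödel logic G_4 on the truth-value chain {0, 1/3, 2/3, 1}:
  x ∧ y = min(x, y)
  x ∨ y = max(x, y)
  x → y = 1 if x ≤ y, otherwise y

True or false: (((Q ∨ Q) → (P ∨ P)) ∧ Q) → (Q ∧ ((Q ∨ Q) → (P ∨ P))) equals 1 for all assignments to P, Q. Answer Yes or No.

P = 0, Q = 0 ↦ 1
P = 0, Q = 1/3 ↦ 1
P = 0, Q = 2/3 ↦ 1
P = 0, Q = 1 ↦ 1
P = 1/3, Q = 0 ↦ 1
P = 1/3, Q = 1/3 ↦ 1
P = 1/3, Q = 2/3 ↦ 1
P = 1/3, Q = 1 ↦ 1
P = 2/3, Q = 0 ↦ 1
P = 2/3, Q = 1/3 ↦ 1
P = 2/3, Q = 2/3 ↦ 1
P = 2/3, Q = 1 ↦ 1
P = 1, Q = 0 ↦ 1
P = 1, Q = 1/3 ↦ 1
P = 1, Q = 2/3 ↦ 1
P = 1, Q = 1 ↦ 1
Every assignment gives a value ≥ 1.

Yes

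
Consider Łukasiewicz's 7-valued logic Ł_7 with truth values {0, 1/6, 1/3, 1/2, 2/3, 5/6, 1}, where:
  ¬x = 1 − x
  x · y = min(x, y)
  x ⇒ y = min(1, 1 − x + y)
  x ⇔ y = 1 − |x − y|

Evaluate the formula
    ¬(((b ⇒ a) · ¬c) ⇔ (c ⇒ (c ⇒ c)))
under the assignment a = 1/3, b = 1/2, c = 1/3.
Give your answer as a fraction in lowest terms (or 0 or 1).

b ⇒ a = 1/2 ⇒ 1/3 = 5/6
¬c = ¬1/3 = 2/3
(b ⇒ a) · ¬c = 5/6 · 2/3 = 2/3
c ⇒ c = 1/3 ⇒ 1/3 = 1
c ⇒ (c ⇒ c) = 1/3 ⇒ 1 = 1
((b ⇒ a) · ¬c) ⇔ (c ⇒ (c ⇒ c)) = 2/3 ⇔ 1 = 2/3
¬(((b ⇒ a) · ¬c) ⇔ (c ⇒ (c ⇒ c))) = ¬2/3 = 1/3

1/3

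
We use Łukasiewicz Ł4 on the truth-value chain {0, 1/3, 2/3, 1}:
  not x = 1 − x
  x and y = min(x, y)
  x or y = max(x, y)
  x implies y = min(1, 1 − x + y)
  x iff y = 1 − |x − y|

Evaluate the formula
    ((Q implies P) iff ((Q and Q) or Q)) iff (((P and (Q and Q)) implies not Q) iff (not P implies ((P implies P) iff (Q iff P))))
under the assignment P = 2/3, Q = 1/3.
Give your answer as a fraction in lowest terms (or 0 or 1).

1/3

Q implies P = 1/3 implies 2/3 = 1
Q and Q = 1/3 and 1/3 = 1/3
(Q and Q) or Q = 1/3 or 1/3 = 1/3
(Q implies P) iff ((Q and Q) or Q) = 1 iff 1/3 = 1/3
Q and Q = 1/3 and 1/3 = 1/3
P and (Q and Q) = 2/3 and 1/3 = 1/3
not Q = not 1/3 = 2/3
(P and (Q and Q)) implies not Q = 1/3 implies 2/3 = 1
not P = not 2/3 = 1/3
P implies P = 2/3 implies 2/3 = 1
Q iff P = 1/3 iff 2/3 = 2/3
(P implies P) iff (Q iff P) = 1 iff 2/3 = 2/3
not P implies ((P implies P) iff (Q iff P)) = 1/3 implies 2/3 = 1
((P and (Q and Q)) implies not Q) iff (not P implies ((P implies P) iff (Q iff P))) = 1 iff 1 = 1
((Q implies P) iff ((Q and Q) or Q)) iff (((P and (Q and Q)) implies not Q) iff (not P implies ((P implies P) iff (Q iff P)))) = 1/3 iff 1 = 1/3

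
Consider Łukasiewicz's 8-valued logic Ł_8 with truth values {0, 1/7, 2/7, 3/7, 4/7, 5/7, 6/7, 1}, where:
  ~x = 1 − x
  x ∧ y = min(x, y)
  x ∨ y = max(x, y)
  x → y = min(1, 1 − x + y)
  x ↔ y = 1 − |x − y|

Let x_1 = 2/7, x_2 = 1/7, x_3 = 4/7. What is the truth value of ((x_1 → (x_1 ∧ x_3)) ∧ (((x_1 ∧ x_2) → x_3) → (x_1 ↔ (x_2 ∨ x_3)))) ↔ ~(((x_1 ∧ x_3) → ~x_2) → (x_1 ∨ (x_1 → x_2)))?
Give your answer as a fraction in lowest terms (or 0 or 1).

x_1 ∧ x_3 = 2/7 ∧ 4/7 = 2/7
x_1 → (x_1 ∧ x_3) = 2/7 → 2/7 = 1
x_1 ∧ x_2 = 2/7 ∧ 1/7 = 1/7
(x_1 ∧ x_2) → x_3 = 1/7 → 4/7 = 1
x_2 ∨ x_3 = 1/7 ∨ 4/7 = 4/7
x_1 ↔ (x_2 ∨ x_3) = 2/7 ↔ 4/7 = 5/7
((x_1 ∧ x_2) → x_3) → (x_1 ↔ (x_2 ∨ x_3)) = 1 → 5/7 = 5/7
(x_1 → (x_1 ∧ x_3)) ∧ (((x_1 ∧ x_2) → x_3) → (x_1 ↔ (x_2 ∨ x_3))) = 1 ∧ 5/7 = 5/7
x_1 ∧ x_3 = 2/7 ∧ 4/7 = 2/7
~x_2 = ~1/7 = 6/7
(x_1 ∧ x_3) → ~x_2 = 2/7 → 6/7 = 1
x_1 → x_2 = 2/7 → 1/7 = 6/7
x_1 ∨ (x_1 → x_2) = 2/7 ∨ 6/7 = 6/7
((x_1 ∧ x_3) → ~x_2) → (x_1 ∨ (x_1 → x_2)) = 1 → 6/7 = 6/7
~(((x_1 ∧ x_3) → ~x_2) → (x_1 ∨ (x_1 → x_2))) = ~6/7 = 1/7
((x_1 → (x_1 ∧ x_3)) ∧ (((x_1 ∧ x_2) → x_3) → (x_1 ↔ (x_2 ∨ x_3)))) ↔ ~(((x_1 ∧ x_3) → ~x_2) → (x_1 ∨ (x_1 → x_2))) = 5/7 ↔ 1/7 = 3/7

3/7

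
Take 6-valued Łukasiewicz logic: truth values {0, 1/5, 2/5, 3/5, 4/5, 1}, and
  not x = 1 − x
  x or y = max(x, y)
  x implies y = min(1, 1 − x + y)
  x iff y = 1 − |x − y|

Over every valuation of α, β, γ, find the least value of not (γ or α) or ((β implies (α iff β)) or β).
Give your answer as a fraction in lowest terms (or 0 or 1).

4/5

Take α = 0, β = 3/5, γ = 1/5:
γ or α = 1/5 or 0 = 1/5
not (γ or α) = not 1/5 = 4/5
α iff β = 0 iff 3/5 = 2/5
β implies (α iff β) = 3/5 implies 2/5 = 4/5
(β implies (α iff β)) or β = 4/5 or 3/5 = 4/5
not (γ or α) or ((β implies (α iff β)) or β) = 4/5 or 4/5 = 4/5
No assignment yields a value below 4/5, so this is the minimum.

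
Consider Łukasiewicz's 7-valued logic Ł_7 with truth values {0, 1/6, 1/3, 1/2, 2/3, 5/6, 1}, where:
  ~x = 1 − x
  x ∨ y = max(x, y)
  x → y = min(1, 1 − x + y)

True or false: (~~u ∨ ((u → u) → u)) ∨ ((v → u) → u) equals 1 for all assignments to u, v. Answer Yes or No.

No

Counterexample: take u = 0, v = 0.
~u = ~0 = 1
~~u = ~1 = 0
u → u = 0 → 0 = 1
(u → u) → u = 1 → 0 = 0
~~u ∨ ((u → u) → u) = 0 ∨ 0 = 0
v → u = 0 → 0 = 1
(v → u) → u = 1 → 0 = 0
(~~u ∨ ((u → u) → u)) ∨ ((v → u) → u) = 0 ∨ 0 = 0
This gives 0 ≠ 1.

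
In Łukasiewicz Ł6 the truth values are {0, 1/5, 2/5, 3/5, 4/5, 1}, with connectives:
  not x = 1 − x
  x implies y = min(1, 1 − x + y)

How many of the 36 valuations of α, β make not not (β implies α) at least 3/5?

30

value 1: 21 assignments (counts)
value 4/5: 5 assignments (counts)
value 3/5: 4 assignments (counts)
value 2/5: 3 assignments
value 1/5: 2 assignments
value 0: 1 assignment
So 30 of the 36 assignments meet the threshold.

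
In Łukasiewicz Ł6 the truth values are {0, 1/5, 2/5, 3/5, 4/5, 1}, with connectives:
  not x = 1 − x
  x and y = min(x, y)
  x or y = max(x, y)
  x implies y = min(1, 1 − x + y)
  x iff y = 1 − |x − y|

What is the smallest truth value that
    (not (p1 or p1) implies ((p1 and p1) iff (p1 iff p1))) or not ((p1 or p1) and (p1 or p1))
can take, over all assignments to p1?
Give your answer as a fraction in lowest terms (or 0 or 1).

4/5

Take p1 = 1/5:
p1 or p1 = 1/5 or 1/5 = 1/5
not (p1 or p1) = not 1/5 = 4/5
p1 and p1 = 1/5 and 1/5 = 1/5
p1 iff p1 = 1/5 iff 1/5 = 1
(p1 and p1) iff (p1 iff p1) = 1/5 iff 1 = 1/5
not (p1 or p1) implies ((p1 and p1) iff (p1 iff p1)) = 4/5 implies 1/5 = 2/5
p1 or p1 = 1/5 or 1/5 = 1/5
p1 or p1 = 1/5 or 1/5 = 1/5
(p1 or p1) and (p1 or p1) = 1/5 and 1/5 = 1/5
not ((p1 or p1) and (p1 or p1)) = not 1/5 = 4/5
(not (p1 or p1) implies ((p1 and p1) iff (p1 iff p1))) or not ((p1 or p1) and (p1 or p1)) = 2/5 or 4/5 = 4/5
No assignment yields a value below 4/5, so this is the minimum.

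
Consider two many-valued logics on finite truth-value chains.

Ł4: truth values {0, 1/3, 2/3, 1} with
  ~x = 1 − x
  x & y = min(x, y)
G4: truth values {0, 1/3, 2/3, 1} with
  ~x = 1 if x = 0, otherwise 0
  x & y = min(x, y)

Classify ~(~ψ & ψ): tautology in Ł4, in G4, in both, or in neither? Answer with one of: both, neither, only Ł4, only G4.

only G4

In Ł4: at ψ = 1/3 the value is 2/3 — not a tautology.
In G4: every assignment gives 1 — tautology.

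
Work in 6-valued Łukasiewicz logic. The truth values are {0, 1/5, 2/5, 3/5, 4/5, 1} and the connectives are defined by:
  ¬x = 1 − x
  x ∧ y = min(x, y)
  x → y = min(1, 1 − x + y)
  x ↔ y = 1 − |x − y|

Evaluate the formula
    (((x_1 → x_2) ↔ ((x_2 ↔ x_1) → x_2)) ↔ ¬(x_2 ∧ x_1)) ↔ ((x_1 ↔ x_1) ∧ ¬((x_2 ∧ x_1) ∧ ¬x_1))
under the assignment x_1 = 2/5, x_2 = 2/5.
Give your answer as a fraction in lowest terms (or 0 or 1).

x_1 → x_2 = 2/5 → 2/5 = 1
x_2 ↔ x_1 = 2/5 ↔ 2/5 = 1
(x_2 ↔ x_1) → x_2 = 1 → 2/5 = 2/5
(x_1 → x_2) ↔ ((x_2 ↔ x_1) → x_2) = 1 ↔ 2/5 = 2/5
x_2 ∧ x_1 = 2/5 ∧ 2/5 = 2/5
¬(x_2 ∧ x_1) = ¬2/5 = 3/5
((x_1 → x_2) ↔ ((x_2 ↔ x_1) → x_2)) ↔ ¬(x_2 ∧ x_1) = 2/5 ↔ 3/5 = 4/5
x_1 ↔ x_1 = 2/5 ↔ 2/5 = 1
x_2 ∧ x_1 = 2/5 ∧ 2/5 = 2/5
¬x_1 = ¬2/5 = 3/5
(x_2 ∧ x_1) ∧ ¬x_1 = 2/5 ∧ 3/5 = 2/5
¬((x_2 ∧ x_1) ∧ ¬x_1) = ¬2/5 = 3/5
(x_1 ↔ x_1) ∧ ¬((x_2 ∧ x_1) ∧ ¬x_1) = 1 ∧ 3/5 = 3/5
(((x_1 → x_2) ↔ ((x_2 ↔ x_1) → x_2)) ↔ ¬(x_2 ∧ x_1)) ↔ ((x_1 ↔ x_1) ∧ ¬((x_2 ∧ x_1) ∧ ¬x_1)) = 4/5 ↔ 3/5 = 4/5

4/5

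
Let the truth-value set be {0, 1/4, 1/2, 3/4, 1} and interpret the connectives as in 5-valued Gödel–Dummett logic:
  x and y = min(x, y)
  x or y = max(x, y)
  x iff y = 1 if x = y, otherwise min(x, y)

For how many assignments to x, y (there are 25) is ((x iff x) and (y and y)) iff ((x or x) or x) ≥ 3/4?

value 1: 5 assignments (counts)
value 3/4: 2 assignments (counts)
value 1/2: 4 assignments
value 1/4: 6 assignments
value 0: 8 assignments
So 7 of the 25 assignments meet the threshold.

7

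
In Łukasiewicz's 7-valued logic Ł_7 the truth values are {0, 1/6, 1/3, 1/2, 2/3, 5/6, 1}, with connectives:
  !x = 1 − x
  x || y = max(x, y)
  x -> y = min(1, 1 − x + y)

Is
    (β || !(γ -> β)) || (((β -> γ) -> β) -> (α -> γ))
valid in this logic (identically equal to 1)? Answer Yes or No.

Counterexample: take α = 1/6, β = 1/2, γ = 0.
γ -> β = 0 -> 1/2 = 1
!(γ -> β) = !1 = 0
β || !(γ -> β) = 1/2 || 0 = 1/2
β -> γ = 1/2 -> 0 = 1/2
(β -> γ) -> β = 1/2 -> 1/2 = 1
α -> γ = 1/6 -> 0 = 5/6
((β -> γ) -> β) -> (α -> γ) = 1 -> 5/6 = 5/6
(β || !(γ -> β)) || (((β -> γ) -> β) -> (α -> γ)) = 1/2 || 5/6 = 5/6
This gives 5/6 ≠ 1.

No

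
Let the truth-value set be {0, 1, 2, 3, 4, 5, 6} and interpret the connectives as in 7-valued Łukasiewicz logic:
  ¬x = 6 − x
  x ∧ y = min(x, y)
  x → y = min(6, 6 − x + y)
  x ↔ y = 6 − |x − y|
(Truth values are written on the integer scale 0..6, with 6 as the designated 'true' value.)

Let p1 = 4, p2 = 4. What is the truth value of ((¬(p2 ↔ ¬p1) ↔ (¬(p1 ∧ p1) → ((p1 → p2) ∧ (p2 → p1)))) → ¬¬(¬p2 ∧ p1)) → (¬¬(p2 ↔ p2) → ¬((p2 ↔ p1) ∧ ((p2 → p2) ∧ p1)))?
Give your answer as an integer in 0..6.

¬p1 = ¬4 = 2
p2 ↔ ¬p1 = 4 ↔ 2 = 4
¬(p2 ↔ ¬p1) = ¬4 = 2
p1 ∧ p1 = 4 ∧ 4 = 4
¬(p1 ∧ p1) = ¬4 = 2
p1 → p2 = 4 → 4 = 6
p2 → p1 = 4 → 4 = 6
(p1 → p2) ∧ (p2 → p1) = 6 ∧ 6 = 6
¬(p1 ∧ p1) → ((p1 → p2) ∧ (p2 → p1)) = 2 → 6 = 6
¬(p2 ↔ ¬p1) ↔ (¬(p1 ∧ p1) → ((p1 → p2) ∧ (p2 → p1))) = 2 ↔ 6 = 2
¬p2 = ¬4 = 2
¬p2 ∧ p1 = 2 ∧ 4 = 2
¬(¬p2 ∧ p1) = ¬2 = 4
¬¬(¬p2 ∧ p1) = ¬4 = 2
(¬(p2 ↔ ¬p1) ↔ (¬(p1 ∧ p1) → ((p1 → p2) ∧ (p2 → p1)))) → ¬¬(¬p2 ∧ p1) = 2 → 2 = 6
p2 ↔ p2 = 4 ↔ 4 = 6
¬(p2 ↔ p2) = ¬6 = 0
¬¬(p2 ↔ p2) = ¬0 = 6
p2 ↔ p1 = 4 ↔ 4 = 6
p2 → p2 = 4 → 4 = 6
(p2 → p2) ∧ p1 = 6 ∧ 4 = 4
(p2 ↔ p1) ∧ ((p2 → p2) ∧ p1) = 6 ∧ 4 = 4
¬((p2 ↔ p1) ∧ ((p2 → p2) ∧ p1)) = ¬4 = 2
¬¬(p2 ↔ p2) → ¬((p2 ↔ p1) ∧ ((p2 → p2) ∧ p1)) = 6 → 2 = 2
((¬(p2 ↔ ¬p1) ↔ (¬(p1 ∧ p1) → ((p1 → p2) ∧ (p2 → p1)))) → ¬¬(¬p2 ∧ p1)) → (¬¬(p2 ↔ p2) → ¬((p2 ↔ p1) ∧ ((p2 → p2) ∧ p1))) = 6 → 2 = 2

2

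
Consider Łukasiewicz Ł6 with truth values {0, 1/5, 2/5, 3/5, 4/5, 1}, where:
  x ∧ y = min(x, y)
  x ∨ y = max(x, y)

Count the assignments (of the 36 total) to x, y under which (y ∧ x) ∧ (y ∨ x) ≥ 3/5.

9

value 1: 1 assignment (counts)
value 4/5: 3 assignments (counts)
value 3/5: 5 assignments (counts)
value 2/5: 7 assignments
value 1/5: 9 assignments
value 0: 11 assignments
So 9 of the 36 assignments meet the threshold.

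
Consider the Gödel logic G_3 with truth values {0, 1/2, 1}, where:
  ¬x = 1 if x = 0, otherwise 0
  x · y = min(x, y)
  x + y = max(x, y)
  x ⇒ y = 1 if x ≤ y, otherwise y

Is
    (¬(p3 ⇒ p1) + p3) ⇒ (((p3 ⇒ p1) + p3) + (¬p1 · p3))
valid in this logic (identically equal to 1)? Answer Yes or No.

No

Counterexample: take p1 = 0, p3 = 1/2.
p3 ⇒ p1 = 1/2 ⇒ 0 = 0
¬(p3 ⇒ p1) = ¬0 = 1
¬(p3 ⇒ p1) + p3 = 1 + 1/2 = 1
p3 ⇒ p1 = 1/2 ⇒ 0 = 0
(p3 ⇒ p1) + p3 = 0 + 1/2 = 1/2
¬p1 = ¬0 = 1
¬p1 · p3 = 1 · 1/2 = 1/2
((p3 ⇒ p1) + p3) + (¬p1 · p3) = 1/2 + 1/2 = 1/2
(¬(p3 ⇒ p1) + p3) ⇒ (((p3 ⇒ p1) + p3) + (¬p1 · p3)) = 1 ⇒ 1/2 = 1/2
This gives 1/2 ≠ 1.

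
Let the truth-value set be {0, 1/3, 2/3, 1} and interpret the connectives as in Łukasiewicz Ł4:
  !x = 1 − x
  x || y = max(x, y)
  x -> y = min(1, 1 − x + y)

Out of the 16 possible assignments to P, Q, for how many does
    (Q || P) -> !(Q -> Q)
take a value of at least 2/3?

P = 0, Q = 0 ↦ 1  ≥
P = 0, Q = 1/3 ↦ 2/3  ≥
P = 0, Q = 2/3 ↦ 1/3  <
P = 0, Q = 1 ↦ 0  <
P = 1/3, Q = 0 ↦ 2/3  ≥
P = 1/3, Q = 1/3 ↦ 2/3  ≥
P = 1/3, Q = 2/3 ↦ 1/3  <
P = 1/3, Q = 1 ↦ 0  <
P = 2/3, Q = 0 ↦ 1/3  <
P = 2/3, Q = 1/3 ↦ 1/3  <
P = 2/3, Q = 2/3 ↦ 1/3  <
P = 2/3, Q = 1 ↦ 0  <
P = 1, Q = 0 ↦ 0  <
P = 1, Q = 1/3 ↦ 0  <
P = 1, Q = 2/3 ↦ 0  <
P = 1, Q = 1 ↦ 0  <
So 4 of the 16 assignments meet the threshold.

4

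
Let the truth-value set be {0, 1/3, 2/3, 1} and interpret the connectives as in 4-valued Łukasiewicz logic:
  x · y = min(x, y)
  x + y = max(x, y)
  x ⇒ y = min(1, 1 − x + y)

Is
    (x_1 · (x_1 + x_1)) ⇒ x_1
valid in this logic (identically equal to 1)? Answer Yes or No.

Yes

x_1 = 0 ↦ 1
x_1 = 1/3 ↦ 1
x_1 = 2/3 ↦ 1
x_1 = 1 ↦ 1
Every assignment gives a value ≥ 1.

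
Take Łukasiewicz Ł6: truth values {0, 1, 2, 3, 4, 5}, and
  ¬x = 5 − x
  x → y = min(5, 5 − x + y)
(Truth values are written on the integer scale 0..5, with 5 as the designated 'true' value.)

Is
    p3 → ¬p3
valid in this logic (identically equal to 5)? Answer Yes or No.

No

Counterexample: take p3 = 3.
¬p3 = ¬3 = 2
p3 → ¬p3 = 3 → 2 = 4
This gives 4 ≠ 5.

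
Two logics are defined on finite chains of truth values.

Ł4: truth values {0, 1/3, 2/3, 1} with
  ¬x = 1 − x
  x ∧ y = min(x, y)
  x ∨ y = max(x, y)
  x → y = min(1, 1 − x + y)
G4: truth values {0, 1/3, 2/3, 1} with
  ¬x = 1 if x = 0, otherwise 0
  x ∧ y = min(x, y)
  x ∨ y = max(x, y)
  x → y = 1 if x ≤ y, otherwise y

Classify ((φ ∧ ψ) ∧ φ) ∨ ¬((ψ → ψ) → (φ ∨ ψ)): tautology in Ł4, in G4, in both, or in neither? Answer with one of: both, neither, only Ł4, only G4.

In Ł4: at φ = 0, ψ = 1/3 the value is 2/3 — not a tautology.
In G4: at φ = 0, ψ = 1/3 the value is 0 — not a tautology.

neither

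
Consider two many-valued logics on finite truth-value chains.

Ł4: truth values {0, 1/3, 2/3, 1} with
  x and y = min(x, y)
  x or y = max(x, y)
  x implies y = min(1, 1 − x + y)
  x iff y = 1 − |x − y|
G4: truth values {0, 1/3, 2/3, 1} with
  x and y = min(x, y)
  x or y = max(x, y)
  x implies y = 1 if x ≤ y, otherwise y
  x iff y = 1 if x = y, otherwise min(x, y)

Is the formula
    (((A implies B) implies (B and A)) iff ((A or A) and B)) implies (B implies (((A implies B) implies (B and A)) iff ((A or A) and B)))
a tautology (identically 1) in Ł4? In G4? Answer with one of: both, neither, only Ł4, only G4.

both

In Ł4: every assignment gives 1 — tautology.
In G4: every assignment gives 1 — tautology.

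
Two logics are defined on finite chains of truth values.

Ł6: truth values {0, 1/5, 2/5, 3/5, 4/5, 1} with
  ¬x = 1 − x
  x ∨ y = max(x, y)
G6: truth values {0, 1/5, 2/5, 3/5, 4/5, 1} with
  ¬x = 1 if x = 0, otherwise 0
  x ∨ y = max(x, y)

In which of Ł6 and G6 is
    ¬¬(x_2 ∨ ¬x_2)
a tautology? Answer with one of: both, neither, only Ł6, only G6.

In Ł6: at x_2 = 1/5 the value is 4/5 — not a tautology.
In G6: every assignment gives 1 — tautology.

only G6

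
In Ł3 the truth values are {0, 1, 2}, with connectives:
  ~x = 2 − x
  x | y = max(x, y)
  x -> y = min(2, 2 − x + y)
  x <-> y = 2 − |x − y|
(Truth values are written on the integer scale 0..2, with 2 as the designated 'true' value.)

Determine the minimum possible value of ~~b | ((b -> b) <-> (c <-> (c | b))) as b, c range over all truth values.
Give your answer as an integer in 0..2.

Take b = 1, c = 0:
~b = ~1 = 1
~~b = ~1 = 1
b -> b = 1 -> 1 = 2
c | b = 0 | 1 = 1
c <-> (c | b) = 0 <-> 1 = 1
(b -> b) <-> (c <-> (c | b)) = 2 <-> 1 = 1
~~b | ((b -> b) <-> (c <-> (c | b))) = 1 | 1 = 1
No assignment yields a value below 1, so this is the minimum.

1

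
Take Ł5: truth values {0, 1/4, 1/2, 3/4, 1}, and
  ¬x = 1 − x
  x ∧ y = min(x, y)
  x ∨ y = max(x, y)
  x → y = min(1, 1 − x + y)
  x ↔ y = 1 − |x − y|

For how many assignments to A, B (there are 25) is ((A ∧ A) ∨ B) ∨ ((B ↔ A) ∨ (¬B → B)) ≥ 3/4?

value 1: 19 assignments (counts)
value 3/4: 5 assignments (counts)
value 1/2: 1 assignment
So 24 of the 25 assignments meet the threshold.

24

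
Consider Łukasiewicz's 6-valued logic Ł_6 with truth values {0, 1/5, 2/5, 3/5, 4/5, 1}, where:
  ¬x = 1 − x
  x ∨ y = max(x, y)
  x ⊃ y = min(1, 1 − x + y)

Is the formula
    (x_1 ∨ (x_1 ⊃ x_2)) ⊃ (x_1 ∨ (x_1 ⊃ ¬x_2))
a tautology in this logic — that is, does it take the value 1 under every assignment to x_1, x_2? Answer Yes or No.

Counterexample: take x_1 = 1/5, x_2 = 1.
x_1 ⊃ x_2 = 1/5 ⊃ 1 = 1
x_1 ∨ (x_1 ⊃ x_2) = 1/5 ∨ 1 = 1
¬x_2 = ¬1 = 0
x_1 ⊃ ¬x_2 = 1/5 ⊃ 0 = 4/5
x_1 ∨ (x_1 ⊃ ¬x_2) = 1/5 ∨ 4/5 = 4/5
(x_1 ∨ (x_1 ⊃ x_2)) ⊃ (x_1 ∨ (x_1 ⊃ ¬x_2)) = 1 ⊃ 4/5 = 4/5
This gives 4/5 ≠ 1.

No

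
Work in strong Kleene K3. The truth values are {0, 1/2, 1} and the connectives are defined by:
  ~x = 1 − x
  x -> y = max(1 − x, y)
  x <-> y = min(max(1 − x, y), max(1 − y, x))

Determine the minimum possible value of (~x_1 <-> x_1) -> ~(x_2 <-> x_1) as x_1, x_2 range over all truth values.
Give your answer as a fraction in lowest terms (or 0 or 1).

1/2

Take x_1 = 1/2, x_2 = 0:
~x_1 = ~1/2 = 1/2
~x_1 <-> x_1 = 1/2 <-> 1/2 = 1/2
x_2 <-> x_1 = 0 <-> 1/2 = 1/2
~(x_2 <-> x_1) = ~1/2 = 1/2
(~x_1 <-> x_1) -> ~(x_2 <-> x_1) = 1/2 -> 1/2 = 1/2
No assignment yields a value below 1/2, so this is the minimum.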